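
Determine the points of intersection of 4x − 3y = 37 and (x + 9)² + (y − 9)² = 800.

Substitute y = (−37 + 4x)/3:
25x² − 350x − 2375 = 0  ⟹  x² − 14x − 95 = 0
x = 19 or x = −5, giving (19, 13) and (−5, −19).

(−5, −19) and (19, 13)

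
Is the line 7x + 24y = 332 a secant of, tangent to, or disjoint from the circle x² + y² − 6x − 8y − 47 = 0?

Substituting the line into the circle gives 625x² − 6760x + 19408 = 0.
Discriminant = (−6760)² − 4·625·(19408) = −2822400 < 0.
No real roots: the line does not meet the circle.

disjoint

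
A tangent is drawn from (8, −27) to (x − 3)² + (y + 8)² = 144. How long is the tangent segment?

Centre (3, −8), r² = 144. |PO|² = (5)² + (−19)² = 386.
By the tangent–radius right angle, tangent length = √(|PO|² − r²) = √242 = 11√2.

11√2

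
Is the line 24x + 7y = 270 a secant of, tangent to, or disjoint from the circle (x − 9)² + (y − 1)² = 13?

Centre (9, 1), r² = 13. Distance² from centre to line = (−47)²/625 = 2209/625.
Since d² < r², the line cuts the circle twice.

secant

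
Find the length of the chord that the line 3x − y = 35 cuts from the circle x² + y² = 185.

From the line, y = 3x − 35. Substituting:
10x² − 210x + 1040 = 0  ⟹  x² − 21x + 104 = 0
x = 13 or x = 8, giving (13, 4) and (8, −11).
|(13, 4) − (8, −11)| = √((5)² + (15)²) = 5√10.

5√10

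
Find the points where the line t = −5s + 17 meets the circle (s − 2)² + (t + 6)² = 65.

(3, 2) and (6, −13)

From the line, t = −5s + 17. Substituting:
26s² − 234s + 468 = 0  ⟹  s² − 9s + 18 = 0
s = 6 or s = 3, giving (6, −13) and (3, 2).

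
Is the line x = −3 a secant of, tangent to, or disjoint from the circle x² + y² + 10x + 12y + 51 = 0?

secant

Substituting the line into the circle gives y² + 12y + 30 = 0.
Δ = 144 − 120 = 24.
Two real roots: the line is a secant.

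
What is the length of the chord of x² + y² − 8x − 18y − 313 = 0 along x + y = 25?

Express y = −x + 25 and substitute into the circle:
2x² − 40x − 138 = 0  ⟹  x² − 20x − 69 = 0
x = 23 or x = −3, giving (23, 2) and (−3, 28).
Chord length = distance between (23, 2) and (−3, 28) = √1352 = 26√2.

26√2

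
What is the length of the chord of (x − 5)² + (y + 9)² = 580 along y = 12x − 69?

4√145

From the line, y = 12x − 69. Substituting:
145x² − 1450x + 3045 = 0  ⟹  x² − 10x + 21 = 0
x = 7 or x = 3, giving (7, 15) and (3, −33).
|(7, 15) − (3, −33)| = √((4)² + (48)²) = 4√145.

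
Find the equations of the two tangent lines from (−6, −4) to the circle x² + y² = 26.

A line y − (−4) = m(x − (−6)) is tangent when its distance from (0, 0) is √26:
(6m − (4))² = 26(m² + 1)
5m² − 24m − 5 = 0, so m = 5 or m = −1/5.
With m = 5: 5x − y = −26. With m = −1/5: x + 5y = −26.

5x − y = −26 and x + 5y = −26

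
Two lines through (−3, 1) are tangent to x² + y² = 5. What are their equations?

Let a tangent through (−3, 1) have slope m. Its distance from (0, 0) must equal √5:
[m·(3) − (−1)]² = 5(m² + 1)
2m² + 3m − 2 = 0, so m = −2 or m = 1/2.
Through (−3, 1) these give 2x + y = −5 and x − 2y = −5.

2x + y = −5 and x − 2y = −5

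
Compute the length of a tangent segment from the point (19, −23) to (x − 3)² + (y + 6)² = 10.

√535

The centre is (3, −6) and r = √10. The square of the distance from P to the centre is 256 + 289 = 545.
The tangent meets the radius at right angles, so tangent² = |PO|² − r² = 545 − 10 = 535.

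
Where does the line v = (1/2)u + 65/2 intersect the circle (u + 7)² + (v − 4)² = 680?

(−29, 18) and (−5, 30)

Express v = (65 + u)/2 and substitute into the circle:
5u² + 170u + 725 = 0  ⟹  u² + 34u + 145 = 0
u = −5 or u = −29, giving (−5, 30) and (−29, 18).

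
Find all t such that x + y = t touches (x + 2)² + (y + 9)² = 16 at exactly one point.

t = −11 ± 4√2

For a tangent, require d(centre, line) = r = 4.
|1·(−2) + 1·(−9) − t| / √2 = 4
|t − (−11)| = 4√2.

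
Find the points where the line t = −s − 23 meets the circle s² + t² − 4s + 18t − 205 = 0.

(−15, −8) and (3, −26)

Express t = −s − 23 and substitute into the circle:
2s² + 24s − 90 = 0  ⟹  s² + 12s − 45 = 0
s = 3 or s = −15, giving (3, −26) and (−15, −8).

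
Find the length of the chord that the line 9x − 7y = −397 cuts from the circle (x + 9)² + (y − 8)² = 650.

2√130

Express y = (397 + 9x)/7 and substitute into the circle:
130x² + 7020x + 88400 = 0  ⟹  x² + 54x + 680 = 0
x = −20 or x = −34, giving (−20, 31) and (−34, 13).
|(−20, 31) − (−34, 13)| = √((14)² + (18)²) = 2√130.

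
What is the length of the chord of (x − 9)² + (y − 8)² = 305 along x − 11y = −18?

Express y = (18 + x)/11 and substitute into the circle:
122x² − 2318x − 22204 = 0  ⟹  x² − 19x − 182 = 0
x = 26 or x = −7, giving (26, 4) and (−7, 1).
|(26, 4) − (−7, 1)| = √((33)² + (3)²) = 3√122.

3√122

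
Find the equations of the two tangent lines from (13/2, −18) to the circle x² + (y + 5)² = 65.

8x − y = 70 and 4x + 7y = −100

Write the tangent as mx − y + (−18 − m·(13/2)) = 0 and set its distance from the centre to √65:
(−13/2m − (13))² = 65(m² + 1)
7m² − 52m − 32 = 0, so m = 8 or m = −4/7.
Through (13/2, −18) these give 8x − y = 70 and 4x + 7y = −100.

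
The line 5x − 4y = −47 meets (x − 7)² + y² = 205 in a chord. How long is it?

The distance from (7, 0) to the line is 82/√41, and r² = 205.
Chord = 2√(r² − d²) = 2·√(41) = 2√41.

2√41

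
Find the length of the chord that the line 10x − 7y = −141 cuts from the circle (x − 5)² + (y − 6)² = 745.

4√149

Substitute y = (141 + 10x)/7:
149x² + 1490x − 25479 = 0  ⟹  x² + 10x − 171 = 0
x = 9 or x = −19, giving (9, 33) and (−19, −7).
Chord length = distance between (9, 33) and (−19, −7) = √2384 = 4√149.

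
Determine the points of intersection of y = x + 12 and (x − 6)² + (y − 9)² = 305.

From the line, y = x + 12. Substituting:
2x² − 6x − 260 = 0  ⟹  x² − 3x − 130 = 0
x = 13 or x = −10, giving (13, 25) and (−10, 2).

(−10, 2) and (13, 25)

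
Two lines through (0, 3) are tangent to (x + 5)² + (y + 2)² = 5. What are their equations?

x − 2y = −6 and 2x − y = −3

Write the tangent as mx − y + (3 − m·(0)) = 0 and set its distance from the centre to √5:
(−5m − (−5))² = 5(m² + 1)
2m² − 5m + 2 = 0, so m = 1/2 or m = 2.
Through (0, 3) these give x − 2y = −6 and 2x − y = −3.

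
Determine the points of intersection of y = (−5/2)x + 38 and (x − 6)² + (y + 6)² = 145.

(14, 3) and (18, −7)

From the line, y = (76 − 5x)/2. Substituting:
29x² − 928x + 7308 = 0  ⟹  x² − 32x + 252 = 0
x = 18 or x = 14, giving (18, −7) and (14, 3).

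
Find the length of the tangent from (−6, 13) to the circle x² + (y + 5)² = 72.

With centre O = (0, −5), |OP|² = 360 and r² = 72.
By the tangent–radius right angle, tangent length = √(|PO|² − r²) = √288 = 12√2.

12√2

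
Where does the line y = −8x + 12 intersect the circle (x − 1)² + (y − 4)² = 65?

Substitute y = −8x + 12:
65x² − 130x = 0  ⟹  x² − 2x = 0
x = 2 or x = 0, giving (2, −4) and (0, 12).

(0, 12) and (2, −4)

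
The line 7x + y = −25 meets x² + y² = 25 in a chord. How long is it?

5√2

Express y = −7x − 25 and substitute into the circle:
50x² + 350x + 600 = 0  ⟹  x² + 7x + 12 = 0
x = −3 or x = −4, giving (−3, −4) and (−4, 3).
Chord length = distance between (−3, −4) and (−4, 3) = √50 = 5√2.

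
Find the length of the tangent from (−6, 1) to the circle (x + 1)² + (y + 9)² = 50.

The centre is (−1, −9) and r = 5√2. The square of the distance from P to the centre is 25 + 100 = 125.
The tangent meets the radius at right angles, so tangent² = |PO|² − r² = 125 − 50 = 75.

5√3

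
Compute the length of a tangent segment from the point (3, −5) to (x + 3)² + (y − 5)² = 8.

8√2

The centre is (−3, 5) and r = 2√2. The square of the distance from P to the centre is 36 + 100 = 136.
By the tangent–radius right angle, tangent length = √(|PO|² − r²) = √128 = 8√2.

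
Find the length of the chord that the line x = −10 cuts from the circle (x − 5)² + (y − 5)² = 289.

The distance from (5, 5) to the line is 15, and r² = 289.
Chord = 2√(r² − d²) = 2·√(64) = 16.

16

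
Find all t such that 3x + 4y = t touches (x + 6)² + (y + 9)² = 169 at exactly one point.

t = −119 or t = 11

For a tangent, require d(centre, line) = r = 13.
|3·(−6) + 4·(−9) − t| / √25 = 13
|t − (−54)| = 13·5, so t = 11 or t = −119.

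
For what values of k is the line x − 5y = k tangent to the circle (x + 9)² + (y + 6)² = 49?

For a tangent, require d(centre, line) = r = 7.
|1·(−9) − 5·(−6) − k| / √26 = 7
|k − (21)| = 7√26.

k = 21 ± 7√26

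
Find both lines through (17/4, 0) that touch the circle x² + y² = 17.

Let a tangent through (17/4, 0) have slope m. Its distance from (0, 0) must equal √17:
(−17/4m − (0))² = 17(m² + 1)
m² − 16 = 0, so m = 4 or m = −4.
Through (17/4, 0) these give 4x − y = 17 and 4x + y = 17.

4x − y = 17 and 4x + y = 17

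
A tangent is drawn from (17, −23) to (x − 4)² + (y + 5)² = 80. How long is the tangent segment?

√413

The centre is (4, −5) and r = 4√5. The square of the distance from P to the centre is 169 + 324 = 493.
By the tangent–radius right angle, tangent length = √(|PO|² − r²) = √413.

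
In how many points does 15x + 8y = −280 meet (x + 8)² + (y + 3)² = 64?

Substituting the line into the circle gives 289x² + 8704x + 65536 = 0.
Δ = 75759616 − 75759616 = 0.
A repeated root: the line is tangent.

1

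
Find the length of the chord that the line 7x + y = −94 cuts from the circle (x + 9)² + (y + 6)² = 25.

5√2

From the line, y = −7x − 94. Substituting:
50x² + 1250x + 7800 = 0  ⟹  x² + 25x + 156 = 0
x = −12 or x = −13, giving (−12, −10) and (−13, −3).
|(−12, −10) − (−13, −3)| = √((1)² + (−7)²) = 5√2.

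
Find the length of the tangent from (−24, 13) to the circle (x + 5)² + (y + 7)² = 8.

The centre is (−5, −7) and r = 2√2. The square of the distance from P to the centre is 361 + 400 = 761.
By the tangent–radius right angle, tangent length = √(|PO|² − r²) = √753.

√753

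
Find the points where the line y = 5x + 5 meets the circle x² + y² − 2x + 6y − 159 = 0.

From the line, y = 5x + 5. Substituting:
26x² + 78x − 104 = 0  ⟹  x² + 3x − 4 = 0
x = 1 or x = −4, giving (1, 10) and (−4, −15).

(−4, −15) and (1, 10)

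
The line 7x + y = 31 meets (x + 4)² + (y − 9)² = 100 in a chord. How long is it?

Centre (−4, 9), r² = 100. Perpendicular distance d from centre to line = |−50| / √50 = 50/√50.
Half the chord is √(r² − d²) = √(50), so the full chord is 10√2.

10√2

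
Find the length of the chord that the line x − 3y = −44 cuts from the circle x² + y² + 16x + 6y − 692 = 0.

15√10

The distance from (−8, −3) to the line is 45/√10, and r² = 765.
Chord = 2√(r² − d²) = 2·√(1125/2) = 15√10.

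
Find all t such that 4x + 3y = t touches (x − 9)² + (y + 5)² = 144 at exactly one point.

t = −39 or t = 81

For a tangent, require d(centre, line) = r = 12.
|4·9 + 3·(−5) − t| / √25 = 12
|t − (21)| = 12·5, so t = 81 or t = −39.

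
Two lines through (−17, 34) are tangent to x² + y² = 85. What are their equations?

A line y − (34) = m(x − (−17)) is tangent when its distance from (0, 0) is √85:
[m·(17) − (−34)]² = 85(m² + 1)
12m² + 68m + 63 = 0, so m = −9/2 or m = −7/6.
Through (−17, 34) these give 9x + 2y = −85 and 7x + 6y = 85.

9x + 2y = −85 and 7x + 6y = 85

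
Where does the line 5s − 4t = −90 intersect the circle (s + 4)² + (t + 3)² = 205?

Express t = (90 + 5s)/4 and substitute into the circle:
41s² + 1148s + 7380 = 0  ⟹  s² + 28s + 180 = 0
s = −10 or s = −18, giving (−10, 10) and (−18, 0).

(−18, 0) and (−10, 10)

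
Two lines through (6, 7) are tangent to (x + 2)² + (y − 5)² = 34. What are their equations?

5x − 3y = 9 and 3x + 5y = 53

Let a tangent through (6, 7) have slope m. Its distance from (−2, 5) must equal √34:
(−8m − (−2))² = 34(m² + 1)
15m² − 16m − 15 = 0, so m = 5/3 or m = −3/5.
Through (6, 7) these give 5x − 3y = 9 and 3x + 5y = 53.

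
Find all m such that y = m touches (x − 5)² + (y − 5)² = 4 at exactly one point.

The line touches the circle iff its distance from (5, 5) is 2:
|0·5 + 1·5 − m| / √1 = 2
|m − (5)| = 2, so m = 7 or m = 3.

m = 3 or m = 7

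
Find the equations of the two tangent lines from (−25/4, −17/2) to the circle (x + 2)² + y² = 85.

Write the tangent as mx − y + (−17/2 − m·(−25/4)) = 0 and set its distance from the centre to √85:
(17/4m − (17/2))² = 85(m² + 1)
63m² + 68m + 12 = 0, so m = −2/9 or m = −6/7.
With m = −2/9: 2x + 9y = −89. With m = −6/7: 6x + 7y = −97.

2x + 9y = −89 and 6x + 7y = −97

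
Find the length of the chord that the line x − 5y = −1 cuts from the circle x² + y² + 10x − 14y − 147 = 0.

5√26

From the line, y = (1 + x)/5. Substituting:
26x² + 182x − 3744 = 0  ⟹  x² + 7x − 144 = 0
x = 9 or x = −16, giving (9, 2) and (−16, −3).
|(9, 2) − (−16, −3)| = √((25)² + (5)²) = 5√26.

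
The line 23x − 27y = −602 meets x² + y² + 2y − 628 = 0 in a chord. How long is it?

√1258

The distance from (0, −1) to the line is 629/√1258, and r² = 629.
Chord = 2√(r² − d²) = 2·√(629/2) = √1258.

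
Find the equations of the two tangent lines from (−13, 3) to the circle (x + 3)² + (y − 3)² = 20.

Let a tangent through (−13, 3) have slope m. Its distance from (−3, 3) must equal 2√5:
(10m − (0))² = 20(m² + 1)
4m² − 1 = 0, so m = −1/2 or m = 1/2.
Through (−13, 3) these give x + 2y = −7 and x − 2y = −19.

x + 2y = −7 and x − 2y = −19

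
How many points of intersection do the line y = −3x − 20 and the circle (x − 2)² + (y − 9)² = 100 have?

Centre (2, 9), r² = 100. Distance² from centre to line = (35)²/10 = 245/2.
Since d² > r², the line lies outside the circle.

0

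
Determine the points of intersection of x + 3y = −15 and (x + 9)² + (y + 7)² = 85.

(−15, 0) and (0, −5)

Express y = (−15 − x)/3 and substitute into the circle:
10x² + 150x = 0  ⟹  x² + 15x = 0
x = 0 or x = −15, giving (0, −5) and (−15, 0).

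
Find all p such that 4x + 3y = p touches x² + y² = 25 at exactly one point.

p = −25 or p = 25

Tangency holds when the distance from the centre (0, 0) to the line equals the radius 5:
|4·0 + 3·0 − p| / √25 = 5
|p| = 5·5, so p = 25 or p = −25.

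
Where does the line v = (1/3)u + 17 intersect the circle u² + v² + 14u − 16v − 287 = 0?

(−27, 8) and (9, 20)

From the line, v = (51 + u)/3. Substituting:
10u² + 180u − 2430 = 0  ⟹  u² + 18u − 243 = 0
u = 9 or u = −27, giving (9, 20) and (−27, 8).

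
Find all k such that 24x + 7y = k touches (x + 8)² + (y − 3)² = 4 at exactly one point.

k = −221 or k = −121

The line touches the circle iff its distance from (−8, 3) is 2:
|24·(−8) + 7·3 − k| / √625 = 2
|k − (−171)| = 2·25, so k = −121 or k = −221.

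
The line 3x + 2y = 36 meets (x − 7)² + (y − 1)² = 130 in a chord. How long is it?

Express y = (36 − 3x)/2 and substitute into the circle:
13x² − 260x + 832 = 0  ⟹  x² − 20x + 64 = 0
x = 16 or x = 4, giving (16, −6) and (4, 12).
Chord length = distance between (16, −6) and (4, 12) = √468 = 6√13.

6√13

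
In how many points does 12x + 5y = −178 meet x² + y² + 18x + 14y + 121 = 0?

2

d² = (12·(−9) + 5·(−7) − (−178))²/169 = 1225/169; r² = 9.
Since d² < r², the line cuts the circle twice.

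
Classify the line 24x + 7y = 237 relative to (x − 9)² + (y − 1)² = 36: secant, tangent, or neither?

secant

Substituting the line into the circle gives 625x² − 11922x + 55105 = 0.
Δ = 142134084 − 137762500 = 4371584.
Two real roots: the line is a secant.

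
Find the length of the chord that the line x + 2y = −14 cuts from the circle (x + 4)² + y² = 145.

The distance from (−4, 0) to the line is 10/√5, and r² = 145.
Half the chord is √(r² − d²) = √(125), so the full chord is 10√5.

10√5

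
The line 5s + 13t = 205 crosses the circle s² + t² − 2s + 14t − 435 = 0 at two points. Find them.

(2, 15) and (15, 10)

Substitute t = (205 − 5s)/13:
194s² − 3298s + 5820 = 0  ⟹  s² − 17s + 30 = 0
s = 15 or s = 2, giving (15, 10) and (2, 15).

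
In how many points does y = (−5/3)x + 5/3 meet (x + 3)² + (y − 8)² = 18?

Substituting the line into the circle gives 34x² + 244x + 280 = 0.
Δ = 59536 − 38080 = 21456.
Two real roots: the line is a secant.

2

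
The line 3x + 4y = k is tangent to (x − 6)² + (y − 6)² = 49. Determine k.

For a tangent, require d(centre, line) = r = 7.
|3·6 + 4·6 − k| / √25 = 7
|k − (42)| = 7·5, so k = 77 or k = 7.

k = 7 or k = 77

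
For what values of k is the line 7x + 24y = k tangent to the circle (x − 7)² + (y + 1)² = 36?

k = −125 or k = 175

For a tangent, require d(centre, line) = r = 6.
|7·7 + 24·(−1) − k| / √625 = 6
|k − (25)| = 6·25, so k = 175 or k = −125.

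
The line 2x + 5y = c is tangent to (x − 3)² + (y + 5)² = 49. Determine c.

The line touches the circle iff its distance from (3, −5) is 7:
|2·3 + 5·(−5) − c| / √29 = 7
|c − (−19)| = 7√29.

c = −19 ± 7√29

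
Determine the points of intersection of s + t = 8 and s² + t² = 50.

(1, 7) and (7, 1)

From the line, t = −s + 8. Substituting:
2s² − 16s + 14 = 0  ⟹  s² − 8s + 7 = 0
s = 7 or s = 1, giving (7, 1) and (1, 7).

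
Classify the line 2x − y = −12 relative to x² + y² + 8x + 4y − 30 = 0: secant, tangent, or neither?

Substituting the line into the circle gives 5x² + 64x + 162 = 0.
Discriminant = (64)² − 4·5·(162) = 856 > 0.
Two real roots: the line is a secant.

secant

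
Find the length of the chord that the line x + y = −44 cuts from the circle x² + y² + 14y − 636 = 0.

Substitute y = −x − 44:
2x² + 74x + 684 = 0  ⟹  x² + 37x + 342 = 0
x = −18 or x = −19, giving (−18, −26) and (−19, −25).
|(−18, −26) − (−19, −25)| = √((1)² + (−1)²) = √2.

√2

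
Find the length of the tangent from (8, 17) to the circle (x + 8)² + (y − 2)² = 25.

2√114

Centre (−8, 2), r² = 25. |PO|² = (16)² + (15)² = 481.
By the tangent–radius right angle, tangent length = √(|PO|² − r²) = √456 = 2√114.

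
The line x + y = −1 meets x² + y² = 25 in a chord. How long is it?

The distance from (0, 0) to the line is 1/√2, and r² = 25.
Half the chord is √(r² − d²) = √(49/2), so the full chord is 7√2.

7√2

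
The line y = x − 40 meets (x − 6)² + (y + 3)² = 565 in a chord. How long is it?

From the line, y = x − 40. Substituting:
2x² − 86x + 840 = 0  ⟹  x² − 43x + 420 = 0
x = 28 or x = 15, giving (28, −12) and (15, −25).
|(28, −12) − (15, −25)| = √((13)² + (13)²) = 13√2.

13√2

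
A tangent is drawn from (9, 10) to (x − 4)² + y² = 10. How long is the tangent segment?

Centre (4, 0), r² = 10. |PO|² = (5)² + (10)² = 125.
Power of the point: PT² = |PO|² − r² = 115, so PT = √115.

√115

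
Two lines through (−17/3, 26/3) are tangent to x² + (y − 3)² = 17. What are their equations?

x + 4y = 29 and 4x + y = −14

Let a tangent through (−17/3, 26/3) have slope m. Its distance from (0, 3) must equal √17:
[m·(17/3) − (−17/3)]² = 17(m² + 1)
4m² + 17m + 4 = 0, so m = −1/4 or m = −4.
With m = −1/4: x + 4y = 29. With m = −4: 4x + y = −14.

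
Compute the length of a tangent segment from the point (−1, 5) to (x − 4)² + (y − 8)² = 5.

√29

Centre (4, 8), r² = 5. |PO|² = (−5)² + (−3)² = 34.
The tangent meets the radius at right angles, so tangent² = |PO|² − r² = 34 − 5 = 29.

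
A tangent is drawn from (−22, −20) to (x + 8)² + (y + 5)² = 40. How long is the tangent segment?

√381

With centre O = (−8, −5), |OP|² = 421 and r² = 40.
Power of the point: PT² = |PO|² − r² = 381, so PT = √381.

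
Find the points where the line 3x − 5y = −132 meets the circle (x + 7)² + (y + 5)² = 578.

Express y = (132 + 3x)/5 and substitute into the circle:
34x² + 1292x + 11424 = 0  ⟹  x² + 38x + 336 = 0
x = −14 or x = −24, giving (−14, 18) and (−24, 12).

(−24, 12) and (−14, 18)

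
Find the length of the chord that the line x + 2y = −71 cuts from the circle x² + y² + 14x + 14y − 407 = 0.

2√5

Substitute y = (−71 − x)/2:
5x² + 170x + 1425 = 0  ⟹  x² + 34x + 285 = 0
x = −15 or x = −19, giving (−15, −28) and (−19, −26).
|(−15, −28) − (−19, −26)| = √((4)² + (−2)²) = 2√5.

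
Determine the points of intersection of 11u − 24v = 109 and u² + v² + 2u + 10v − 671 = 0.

(−25, −16) and (23, 6)

From the line, v = (−109 + 11u)/24. Substituting:
697u² + 1394u − 400775 = 0  ⟹  u² + 2u − 575 = 0
u = 23 or u = −25, giving (23, 6) and (−25, −16).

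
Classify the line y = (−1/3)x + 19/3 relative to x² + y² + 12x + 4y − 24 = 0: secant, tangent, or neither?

d² = (1·(−6) + 3·(−2) − (19))²/10 = 961/10; r² = 64.
Since d² > r², the line lies outside the circle.

neither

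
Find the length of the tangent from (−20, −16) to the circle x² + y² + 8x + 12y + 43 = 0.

√347

The centre is (−4, −6) and r = 3. The square of the distance from P to the centre is 256 + 100 = 356.
The tangent meets the radius at right angles, so tangent² = |PO|² − r² = 356 − 9 = 347.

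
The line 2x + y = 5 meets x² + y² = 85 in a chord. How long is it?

Express y = −2x + 5 and substitute into the circle:
5x² − 20x − 60 = 0  ⟹  x² − 4x − 12 = 0
x = 6 or x = −2, giving (6, −7) and (−2, 9).
Chord length = distance between (6, −7) and (−2, 9) = √320 = 8√5.

8√5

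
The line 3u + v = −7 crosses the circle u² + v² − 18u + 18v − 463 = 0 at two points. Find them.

(−6, 11) and (9, −34)

Substitute v = −3u − 7:
10u² − 30u − 540 = 0  ⟹  u² − 3u − 54 = 0
u = 9 or u = −6, giving (9, −34) and (−6, 11).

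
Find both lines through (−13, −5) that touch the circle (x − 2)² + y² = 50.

x − y = −8 and x + 7y = −48

A line y − (−5) = m(x − (−13)) is tangent when its distance from (2, 0) is 5√2:
[m·(15) − (5)]² = 50(m² + 1)
7m² − 6m − 1 = 0, so m = 1 or m = −1/7.
Through (−13, −5) these give x − y = −8 and x + 7y = −48.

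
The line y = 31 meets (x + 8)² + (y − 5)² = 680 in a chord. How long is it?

4

The distance from (−8, 5) to the line is 26, and r² = 680.
Half the chord is √(r² − d²) = √(4), so the full chord is 4.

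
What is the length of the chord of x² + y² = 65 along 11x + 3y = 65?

√130

The distance from (0, 0) to the line is 65/√130, and r² = 65.
Chord = 2√(r² − d²) = 2·√(65/2) = √130.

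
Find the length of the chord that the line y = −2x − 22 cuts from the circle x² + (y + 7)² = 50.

2√5

From the line, y = −2x − 22. Substituting:
5x² + 60x + 175 = 0  ⟹  x² + 12x + 35 = 0
x = −5 or x = −7, giving (−5, −12) and (−7, −8).
Chord length = distance between (−5, −12) and (−7, −8) = √20 = 2√5.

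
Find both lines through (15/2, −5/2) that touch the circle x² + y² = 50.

A line y − (−5/2) = m(x − (15/2)) is tangent when its distance from (0, 0) is 5√2:
(−15/2m − (5/2))² = 50(m² + 1)
m² + 6m − 7 = 0, so m = −7 or m = 1.
Through (15/2, −5/2) these give 7x + y = 50 and x − y = 10.

7x + y = 50 and x − y = 10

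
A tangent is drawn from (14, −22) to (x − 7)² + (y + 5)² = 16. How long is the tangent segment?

√322

With centre O = (7, −5), |OP|² = 338 and r² = 16.
The tangent meets the radius at right angles, so tangent² = |PO|² − r² = 338 − 16 = 322.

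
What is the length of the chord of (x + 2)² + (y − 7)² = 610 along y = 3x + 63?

12√10

Substitute y = 3x + 63:
10x² + 340x + 2530 = 0  ⟹  x² + 34x + 253 = 0
x = −11 or x = −23, giving (−11, 30) and (−23, −6).
Chord length = distance between (−11, 30) and (−23, −6) = √1440 = 12√10.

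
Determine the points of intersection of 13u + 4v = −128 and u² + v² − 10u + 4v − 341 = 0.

Express v = (−128 − 13u)/4 and substitute into the circle:
185u² + 2960u + 8880 = 0  ⟹  u² + 16u + 48 = 0
u = −4 or u = −12, giving (−4, −19) and (−12, 7).

(−12, 7) and (−4, −19)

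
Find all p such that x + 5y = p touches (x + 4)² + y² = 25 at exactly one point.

p = −4 ± 5√26

The line touches the circle iff its distance from (−4, 0) is 5:
|1·(−4) + 5·0 − p| / √26 = 5
|p − (−4)| = 5√26.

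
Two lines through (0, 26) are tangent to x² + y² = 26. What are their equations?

Write the tangent as mx − y + (26 − m·(0)) = 0 and set its distance from the centre to √26:
[m·(0) − (−26)]² = 26(m² + 1)
m² − 25 = 0, so m = 5 or m = −5.
Through (0, 26) these give 5x − y = −26 and 5x + y = 26.

5x − y = −26 and 5x + y = 26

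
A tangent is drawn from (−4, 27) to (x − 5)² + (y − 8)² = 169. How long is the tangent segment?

√273

With centre O = (5, 8), |OP|² = 442 and r² = 169.
The tangent meets the radius at right angles, so tangent² = |PO|² − r² = 442 − 169 = 273.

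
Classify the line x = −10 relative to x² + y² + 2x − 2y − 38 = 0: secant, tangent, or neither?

d² = (1·(−1) + 0·1 − (−10))² = 81; r² = 40.
Since d² > r², the line lies outside the circle.

neither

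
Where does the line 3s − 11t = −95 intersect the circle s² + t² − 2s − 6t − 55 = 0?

(−6, 7) and (5, 10)

Substitute t = (95 + 3s)/11:
130s² + 130s − 3900 = 0  ⟹  s² + s − 30 = 0
s = 5 or s = −6, giving (5, 10) and (−6, 7).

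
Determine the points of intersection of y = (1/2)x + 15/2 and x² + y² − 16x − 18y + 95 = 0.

From the line, y = (15 + x)/2. Substituting:
5x² − 70x + 65 = 0  ⟹  x² − 14x + 13 = 0
x = 13 or x = 1, giving (13, 14) and (1, 8).

(1, 8) and (13, 14)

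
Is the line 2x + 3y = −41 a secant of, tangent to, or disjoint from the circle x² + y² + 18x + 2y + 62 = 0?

disjoint

Centre (−9, −1), r² = 20. Distance² from centre to line = (20)²/13 = 400/13.
Since d² > r², the line lies outside the circle.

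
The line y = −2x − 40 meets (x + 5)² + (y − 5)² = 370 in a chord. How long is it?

The distance from (−5, 5) to the line is 35/√5, and r² = 370.
Chord = 2√(r² − d²) = 2·√(125) = 10√5.

10√5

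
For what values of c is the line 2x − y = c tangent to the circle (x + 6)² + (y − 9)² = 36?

c = −21 ± 6√5

For a tangent, require d(centre, line) = r = 6.
|2·(−6) − 1·9 − c| / √5 = 6
|c − (−21)| = 6√5.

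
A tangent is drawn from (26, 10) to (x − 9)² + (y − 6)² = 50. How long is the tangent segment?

With centre O = (9, 6), |OP|² = 305 and r² = 50.
Power of the point: PT² = |PO|² − r² = 255, so PT = √255.

√255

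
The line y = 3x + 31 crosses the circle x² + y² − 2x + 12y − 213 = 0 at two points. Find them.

From the line, y = 3x + 31. Substituting:
10x² + 220x + 1120 = 0  ⟹  x² + 22x + 112 = 0
x = −8 or x = −14, giving (−8, 7) and (−14, −11).

(−14, −11) and (−8, 7)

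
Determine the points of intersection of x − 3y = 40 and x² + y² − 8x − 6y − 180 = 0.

Express y = (−40 + x)/3 and substitute into the circle:
10x² − 170x + 700 = 0  ⟹  x² − 17x + 70 = 0
x = 10 or x = 7, giving (10, −10) and (7, −11).

(7, −11) and (10, −10)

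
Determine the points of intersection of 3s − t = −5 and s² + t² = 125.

(−5, −10) and (2, 11)

Express t = 3s + 5 and substitute into the circle:
10s² + 30s − 100 = 0  ⟹  s² + 3s − 10 = 0
s = 2 or s = −5, giving (2, 11) and (−5, −10).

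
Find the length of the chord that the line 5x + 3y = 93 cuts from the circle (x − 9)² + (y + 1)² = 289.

From the line, y = (93 − 5x)/3. Substituting:
34x² − 1122x + 7344 = 0  ⟹  x² − 33x + 216 = 0
x = 24 or x = 9, giving (24, −9) and (9, 16).
Chord length = distance between (24, −9) and (9, 16) = √850 = 5√34.

5√34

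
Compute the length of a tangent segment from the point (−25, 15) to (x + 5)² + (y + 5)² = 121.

The centre is (−5, −5) and r = 11. The square of the distance from P to the centre is 400 + 400 = 800.
By the tangent–radius right angle, tangent length = √(|PO|² − r²) = √679.

√679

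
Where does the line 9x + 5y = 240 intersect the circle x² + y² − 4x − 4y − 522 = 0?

(15, 21) and (25, 3)

Express y = (240 − 9x)/5 and substitute into the circle:
106x² − 4240x + 39750 = 0  ⟹  x² − 40x + 375 = 0
x = 25 or x = 15, giving (25, 3) and (15, 21).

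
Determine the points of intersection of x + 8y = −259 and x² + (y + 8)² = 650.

From the line, y = (−259 − x)/8. Substituting:
65x² + 390x − 3575 = 0  ⟹  x² + 6x − 55 = 0
x = 5 or x = −11, giving (5, −33) and (−11, −31).

(−11, −31) and (5, −33)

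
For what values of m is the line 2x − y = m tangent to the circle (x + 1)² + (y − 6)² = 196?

m = −8 ± 14√5

The line touches the circle iff its distance from (−1, 6) is 14:
|2·(−1) − 1·6 − m| / √5 = 14
|m − (−8)| = 14√5.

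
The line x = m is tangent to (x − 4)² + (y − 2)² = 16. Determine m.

m = 0 or m = 8

The line touches the circle iff its distance from (4, 2) is 4:
|1·4 + 0·2 − m| / √1 = 4
|m − (4)| = 4, so m = 8 or m = 0.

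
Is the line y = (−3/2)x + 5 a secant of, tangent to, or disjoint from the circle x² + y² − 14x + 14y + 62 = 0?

secant

d² = (3·7 + 2·(−7) − (10))²/13 = 9/13; r² = 36.
Since d² < r², the line cuts the circle twice.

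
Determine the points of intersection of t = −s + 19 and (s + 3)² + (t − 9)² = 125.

(−1, 20) and (8, 11)

From the line, t = −s + 19. Substituting:
2s² − 14s − 16 = 0  ⟹  s² − 7s − 8 = 0
s = 8 or s = −1, giving (8, 11) and (−1, 20).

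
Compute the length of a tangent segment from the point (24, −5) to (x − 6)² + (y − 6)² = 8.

With centre O = (6, 6), |OP|² = 445 and r² = 8.
By the tangent–radius right angle, tangent length = √(|PO|² − r²) = √437.

√437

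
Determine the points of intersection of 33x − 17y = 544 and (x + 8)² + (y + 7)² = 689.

(0, −32) and (17, 1)

From the line, y = (−544 + 33x)/17. Substituting:
1378x² − 23426x = 0  ⟹  x² − 17x = 0
x = 17 or x = 0, giving (17, 1) and (0, −32).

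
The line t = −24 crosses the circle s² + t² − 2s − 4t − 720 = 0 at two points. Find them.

Substitute t = −24:
s² − 2s − 48 = 0
s = 8 or s = −6, giving (8, −24) and (−6, −24).

(−6, −24) and (8, −24)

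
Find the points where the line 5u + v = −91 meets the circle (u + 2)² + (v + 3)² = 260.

(−18, −1) and (−16, −11)

From the line, v = −5u − 91. Substituting:
26u² + 884u + 7488 = 0  ⟹  u² + 34u + 288 = 0
u = −16 or u = −18, giving (−16, −11) and (−18, −1).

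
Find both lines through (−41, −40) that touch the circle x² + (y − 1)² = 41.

5x − 4y = −45 and 4x − 5y = 36

Write the tangent as mx − y + (−40 − m·(−41)) = 0 and set its distance from the centre to √41:
(41m − (41))² = 41(m² + 1)
20m² − 41m + 20 = 0, so m = 5/4 or m = 4/5.
With m = 5/4: 5x − 4y = −45. With m = 4/5: 4x − 5y = 36.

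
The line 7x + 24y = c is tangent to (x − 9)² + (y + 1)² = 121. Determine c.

c = −236 or c = 314

For a tangent, require d(centre, line) = r = 11.
|7·9 + 24·(−1) − c| / √625 = 11
|c − (39)| = 11·25, so c = 314 or c = −236.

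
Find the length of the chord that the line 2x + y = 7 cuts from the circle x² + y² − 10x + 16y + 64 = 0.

Substitute y = −2x + 7:
5x² − 70x + 225 = 0  ⟹  x² − 14x + 45 = 0
x = 9 or x = 5, giving (9, −11) and (5, −3).
Chord length = distance between (9, −11) and (5, −3) = √80 = 4√5.

4√5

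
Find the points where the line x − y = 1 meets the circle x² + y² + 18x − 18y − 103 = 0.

(−6, −7) and (7, 6)

Express y = x − 1 and substitute into the circle:
2x² − 2x − 84 = 0  ⟹  x² − x − 42 = 0
x = 7 or x = −6, giving (7, 6) and (−6, −7).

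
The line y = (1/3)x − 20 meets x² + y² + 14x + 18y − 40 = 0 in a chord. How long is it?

2√10

Substitute y = (−60 + x)/3:
10x² + 60x = 0  ⟹  x² + 6x = 0
x = 0 or x = −6, giving (0, −20) and (−6, −22).
Chord length = distance between (0, −20) and (−6, −22) = √40 = 2√10.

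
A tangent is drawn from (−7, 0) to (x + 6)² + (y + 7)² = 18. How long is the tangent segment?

4√2

The centre is (−6, −7) and r = 3√2. The square of the distance from P to the centre is 1 + 49 = 50.
By the tangent–radius right angle, tangent length = √(|PO|² − r²) = √32 = 4√2.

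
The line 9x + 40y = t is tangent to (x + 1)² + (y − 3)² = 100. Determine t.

t = −299 or t = 521

The line touches the circle iff its distance from (−1, 3) is 10:
|9·(−1) + 40·3 − t| / √1681 = 10
|t − (111)| = 10·41, so t = 521 or t = −299.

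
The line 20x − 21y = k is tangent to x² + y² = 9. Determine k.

For a tangent, require d(centre, line) = r = 3.
|20·0 − 21·0 − k| / √841 = 3
|k| = 3·29, so k = 87 or k = −87.

k = −87 or k = 87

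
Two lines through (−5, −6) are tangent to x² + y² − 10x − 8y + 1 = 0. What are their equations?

3x − y = −9 and x − 3y = 13

Write the tangent as mx − y + (−6 − m·(−5)) = 0 and set its distance from the centre to 2√10:
[m·(10) − (10)]² = 40(m² + 1)
3m² − 10m + 3 = 0, so m = 3 or m = 1/3.
With m = 3: 3x − y = −9. With m = 1/3: x − 3y = 13.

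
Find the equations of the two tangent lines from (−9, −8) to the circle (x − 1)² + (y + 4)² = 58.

A line y − (−8) = m(x − (−9)) is tangent when its distance from (1, −4) is √58:
[m·(10) − (4)]² = 58(m² + 1)
21m² − 40m − 21 = 0, so m = 7/3 or m = −3/7.
With m = 7/3: 7x − 3y = −39. With m = −3/7: 3x + 7y = −83.

7x − 3y = −39 and 3x + 7y = −83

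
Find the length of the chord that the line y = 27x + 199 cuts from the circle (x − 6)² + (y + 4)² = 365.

√730

The distance from (6, −4) to the line is 365/√730, and r² = 365.
Half the chord is √(r² − d²) = √(365/2), so the full chord is √730.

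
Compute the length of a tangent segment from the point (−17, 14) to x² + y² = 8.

Centre (0, 0), r² = 8. |PO|² = (−17)² + (14)² = 485.
Power of the point: PT² = |PO|² − r² = 477, so PT = 3√53.

3√53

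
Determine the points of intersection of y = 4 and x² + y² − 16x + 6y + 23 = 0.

(7, 4) and (9, 4)

Substitute y = 4:
x² − 16x + 63 = 0
x = 9 or x = 7, giving (9, 4) and (7, 4).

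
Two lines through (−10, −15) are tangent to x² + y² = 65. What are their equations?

A line y − (−15) = m(x − (−10)) is tangent when its distance from (0, 0) is √65:
(10m − (15))² = 65(m² + 1)
7m² − 60m + 32 = 0, so m = 8 or m = 4/7.
With m = 8: 8x − y = −65. With m = 4/7: 4x − 7y = 65.

8x − y = −65 and 4x − 7y = 65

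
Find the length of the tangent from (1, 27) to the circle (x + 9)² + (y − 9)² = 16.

The centre is (−9, 9) and r = 4. The square of the distance from P to the centre is 100 + 324 = 424.
Power of the point: PT² = |PO|² − r² = 408, so PT = 2√102.

2√102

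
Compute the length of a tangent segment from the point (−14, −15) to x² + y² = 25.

6√11

With centre O = (0, 0), |OP|² = 421 and r² = 25.
Power of the point: PT² = |PO|² − r² = 396, so PT = 6√11.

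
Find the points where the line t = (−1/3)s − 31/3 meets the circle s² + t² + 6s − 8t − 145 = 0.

(−10, −7) and (−4, −9)

Substitute t = (−31 − s)/3:
10s² + 140s + 400 = 0  ⟹  s² + 14s + 40 = 0
s = −4 or s = −10, giving (−4, −9) and (−10, −7).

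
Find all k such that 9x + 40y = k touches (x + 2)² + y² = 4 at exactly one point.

The line touches the circle iff its distance from (−2, 0) is 2:
|9·(−2) + 40·0 − k| / √1681 = 2
|k − (−18)| = 2·41, so k = 64 or k = −100.

k = −100 or k = 64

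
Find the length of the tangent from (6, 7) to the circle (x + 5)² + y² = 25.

√145

With centre O = (−5, 0), |OP|² = 170 and r² = 25.
Power of the point: PT² = |PO|² − r² = 145, so PT = √145.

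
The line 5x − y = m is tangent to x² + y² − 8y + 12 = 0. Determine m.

m = −4 ± 2√26

For a tangent, require d(centre, line) = r = 2.
|5·0 − 1·4 − m| / √26 = 2
|m − (−4)| = 2√26.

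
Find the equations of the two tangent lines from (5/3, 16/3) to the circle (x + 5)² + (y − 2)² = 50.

x + y = 7 and 7x + y = 17

Let a tangent through (5/3, 16/3) have slope m. Its distance from (−5, 2) must equal 5√2:
[m·(−20/3) − (−10/3)]² = 50(m² + 1)
m² + 8m + 7 = 0, so m = −1 or m = −7.
Through (5/3, 16/3) these give x + y = 7 and 7x + y = 17.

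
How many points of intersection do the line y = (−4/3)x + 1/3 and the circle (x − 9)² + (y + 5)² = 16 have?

1

Substituting the line into the circle gives 25x² − 290x + 841 = 0.
Discriminant = (−290)² − 4·25·(841) = 0.
A repeated root: the line is tangent.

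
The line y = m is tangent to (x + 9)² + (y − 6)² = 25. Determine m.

m = 1 or m = 11

The line touches the circle iff its distance from (−9, 6) is 5:
|0·(−9) + 1·6 − m| / √1 = 5
|m − (6)| = 5, so m = 11 or m = 1.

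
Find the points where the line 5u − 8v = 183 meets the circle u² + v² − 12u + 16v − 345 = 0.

From the line, v = (−183 + 5u)/8. Substituting:
89u² − 1958u − 12015 = 0  ⟹  u² − 22u − 135 = 0
u = 27 or u = −5, giving (27, −6) and (−5, −26).

(−5, −26) and (27, −6)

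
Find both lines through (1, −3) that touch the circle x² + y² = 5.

x + 2y = −5 and 2x − y = 5

Let a tangent through (1, −3) have slope m. Its distance from (0, 0) must equal √5:
[m·(−1) − (3)]² = 5(m² + 1)
2m² − 3m − 2 = 0, so m = −1/2 or m = 2.
Through (1, −3) these give x + 2y = −5 and 2x − y = 5.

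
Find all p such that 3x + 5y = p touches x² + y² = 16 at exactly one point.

p = ±4√34

Tangency holds when the distance from the centre (0, 0) to the line equals the radius 4:
|3·0 + 5·0 − p| / √34 = 4
|p| = 4√34.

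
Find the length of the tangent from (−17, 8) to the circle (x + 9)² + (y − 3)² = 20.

√69

The centre is (−9, 3) and r = 2√5. The square of the distance from P to the centre is 64 + 25 = 89.
The tangent meets the radius at right angles, so tangent² = |PO|² − r² = 89 − 20 = 69.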